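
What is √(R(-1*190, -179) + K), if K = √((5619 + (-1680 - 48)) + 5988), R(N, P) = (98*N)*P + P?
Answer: √(3332801 + √9879) ≈ 1825.6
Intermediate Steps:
R(N, P) = P + 98*N*P (R(N, P) = 98*N*P + P = P + 98*N*P)
K = √9879 (K = √((5619 - 1728) + 5988) = √(3891 + 5988) = √9879 ≈ 99.393)
√(R(-1*190, -179) + K) = √(-179*(1 + 98*(-1*190)) + √9879) = √(-179*(1 + 98*(-190)) + √9879) = √(-179*(1 - 18620) + √9879) = √(-179*(-18619) + √9879) = √(3332801 + √9879)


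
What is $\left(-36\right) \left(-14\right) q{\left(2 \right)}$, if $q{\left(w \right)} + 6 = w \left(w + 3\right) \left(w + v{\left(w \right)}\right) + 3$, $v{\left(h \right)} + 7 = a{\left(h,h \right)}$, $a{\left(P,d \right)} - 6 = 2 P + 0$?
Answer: $23688$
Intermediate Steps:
$a{\left(P,d \right)} = 6 + 2 P$ ($a{\left(P,d \right)} = 6 + \left(2 P + 0\right) = 6 + 2 P$)
$v{\left(h \right)} = -1 + 2 h$ ($v{\left(h \right)} = -7 + \left(6 + 2 h\right) = -1 + 2 h$)
$q{\left(w \right)} = -3 + w \left(-1 + 3 w\right) \left(3 + w\right)$ ($q{\left(w \right)} = -6 + \left(w \left(w + 3\right) \left(w + \left(-1 + 2 w\right)\right) + 3\right) = -6 + \left(w \left(3 + w\right) \left(-1 + 3 w\right) + 3\right) = -6 + \left(w \left(-1 + 3 w\right) \left(3 + w\right) + 3\right) = -6 + \left(3 + w \left(-1 + 3 w\right) \left(3 + w\right)\right) = -3 + w \left(-1 + 3 w\right) \left(3 + w\right)$)
$\left(-36\right) \left(-14\right) q{\left(2 \right)} = \left(-36\right) \left(-14\right) \left(-3 - 6 + 3 \cdot 2^{3} + 8 \cdot 2^{2}\right) = 504 \left(-3 - 6 + 3 \cdot 8 + 8 \cdot 4\right) = 504 \left(-3 - 6 + 24 + 32\right) = 504 \cdot 47 = 23688$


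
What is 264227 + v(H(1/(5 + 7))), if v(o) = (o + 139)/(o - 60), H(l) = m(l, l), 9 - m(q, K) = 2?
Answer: 14003885/53 ≈ 2.6422e+5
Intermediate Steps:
m(q, K) = 7 (m(q, K) = 9 - 1*2 = 9 - 2 = 7)
H(l) = 7
v(o) = (139 + o)/(-60 + o)
264227 + v(H(1/(5 + 7))) = 264227 + (139 + 7)/(-60 + 7) = 264227 + 146/(-53) = 264227 - 1/53*146 = 264227 - 146/53 = 14003885/53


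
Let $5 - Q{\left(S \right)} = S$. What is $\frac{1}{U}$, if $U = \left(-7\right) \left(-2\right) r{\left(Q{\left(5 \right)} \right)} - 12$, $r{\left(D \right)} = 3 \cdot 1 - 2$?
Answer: $\frac{1}{2} \approx 0.5$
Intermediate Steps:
$Q{\left(S \right)} = 5 - S$
$r{\left(D \right)} = 1$ ($r{\left(D \right)} = 3 - 2 = 1$)
$U = 2$ ($U = \left(-7\right) \left(-2\right) 1 - 12 = 14 \cdot 1 - 12 = 14 - 12 = 2$)
$\frac{1}{U} = \frac{1}{2}$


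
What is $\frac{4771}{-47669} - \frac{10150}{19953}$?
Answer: $- \frac{579036113}{951139557} \approx -0.60878$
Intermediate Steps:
$\frac{4771}{-47669} - \frac{10150}{19953} = 4771 \left(- \frac{1}{47669}\right) - \frac{10150}{19953} = - \frac{4771}{47669} - \frac{10150}{19953} = - \frac{579036113}{951139557}$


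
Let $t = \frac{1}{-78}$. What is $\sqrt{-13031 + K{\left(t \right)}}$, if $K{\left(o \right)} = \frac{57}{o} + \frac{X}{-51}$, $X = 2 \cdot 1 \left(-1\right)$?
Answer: $\frac{5 i \sqrt{1818303}}{51} \approx 132.2 i$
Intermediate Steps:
$X = -2$ ($X = 2 \left(-1\right) = -2$)
$t = - \frac{1}{78} \approx -0.012821$
$K{\left(o \right)} = \frac{2}{51} + \frac{57}{o}$ ($K{\left(o \right)} = \frac{57}{o} - \frac{2}{-51} = \frac{57}{o} - - \frac{2}{51} = \frac{57}{o} + \frac{2}{51} = \frac{2}{51} + \frac{57}{o}$)
$\sqrt{-13031 + K{\left(t \right)}} = \sqrt{-13031 + \left(\frac{2}{51} + \frac{57}{- \frac{1}{78}}\right)} = \sqrt{-13031 + \left(\frac{2}{51} + 57 \left(-78\right)\right)} = \sqrt{-13031 + \left(\frac{2}{51} - 4446\right)} = \sqrt{-13031 - \frac{226744}{51}} = \sqrt{- \frac{891325}{51}} = \frac{5 i \sqrt{1818303}}{51}$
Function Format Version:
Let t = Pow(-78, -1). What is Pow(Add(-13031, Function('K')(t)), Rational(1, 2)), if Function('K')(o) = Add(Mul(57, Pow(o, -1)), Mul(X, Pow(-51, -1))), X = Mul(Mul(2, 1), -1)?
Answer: Mul(Rational(5, 51), I, Pow(1818303, Rational(1, 2))) ≈ Mul(132.20, I)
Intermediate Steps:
X = -2 (X = Mul(2, -1) = -2)
t = Rational(-1, 78) ≈ -0.012821
Function('K')(o) = Add(Rational(2, 51), Mul(57, Pow(o, -1))) (Function('K')(o) = Add(Mul(57, Pow(o, -1)), Mul(-2, Pow(-51, -1))) = Add(Mul(57, Pow(o, -1)), Mul(-2, Rational(-1, 51))) = Add(Mul(57, Pow(o, -1)), Rational(2, 51)) = Add(Rational(2, 51), Mul(57, Pow(o, -1))))
Pow(Add(-13031, Function('K')(t)), Rational(1, 2)) = Pow(Add(-13031, Add(Rational(2, 51), Mul(57, Pow(Rational(-1, 78), -1)))), Rational(1, 2)) = Pow(Add(-13031, Add(Rational(2, 51), Mul(57, -78))), Rational(1, 2)) = Pow(Add(-13031, Add(Rational(2, 51), -4446)), Rational(1, 2)) = Pow(Add(-13031, Rational(-226744, 51)), Rational(1, 2)) = Pow(Rational(-891325, 51), Rational(1, 2)) = Mul(Rational(5, 51), I, Pow(1818303, Rational(1, 2)))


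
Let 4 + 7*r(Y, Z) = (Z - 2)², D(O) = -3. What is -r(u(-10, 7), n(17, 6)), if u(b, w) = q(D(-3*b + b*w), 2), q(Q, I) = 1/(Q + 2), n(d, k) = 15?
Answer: -165/7 ≈ -23.571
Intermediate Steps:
q(Q, I) = 1/(2 + Q)
u(b, w) = -1 (u(b, w) = 1/(2 - 3) = 1/(-1) = -1)
r(Y, Z) = -4/7 + (-2 + Z)²/7 (r(Y, Z) = -4/7 + (Z - 2)²/7 = -4/7 + (-2 + Z)²/7)
-r(u(-10, 7), n(17, 6)) = -15*(-4 + 15)/7 = -15*11/7 = -1*165/7 = -165/7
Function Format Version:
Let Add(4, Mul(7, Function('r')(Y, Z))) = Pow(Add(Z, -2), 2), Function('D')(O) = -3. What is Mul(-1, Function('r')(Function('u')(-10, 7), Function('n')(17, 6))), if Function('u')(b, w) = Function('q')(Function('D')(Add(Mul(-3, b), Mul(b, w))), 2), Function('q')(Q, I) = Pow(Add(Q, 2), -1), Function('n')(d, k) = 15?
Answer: Rational(-165, 7) ≈ -23.571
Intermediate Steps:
Function('q')(Q, I) = Pow(Add(2, Q), -1)
Function('u')(b, w) = -1 (Function('u')(b, w) = Pow(Add(2, -3), -1) = Pow(-1, -1) = -1)
Function('r')(Y, Z) = Add(Rational(-4, 7), Mul(Rational(1, 7), Pow(Add(-2, Z), 2))) (Function('r')(Y, Z) = Add(Rational(-4, 7), Mul(Rational(1, 7), Pow(Add(Z, -2), 2))) = Add(Rational(-4, 7), Mul(Rational(1, 7), Pow(Add(-2, Z), 2))))
Mul(-1, Function('r')(Function('u')(-10, 7), Function('n')(17, 6))) = Mul(-1, Mul(Rational(1, 7), 15, Add(-4, 15))) = Mul(-1, Mul(Rational(1, 7), 15, 11)) = Mul(-1, Rational(165, 7)) = Rational(-165, 7)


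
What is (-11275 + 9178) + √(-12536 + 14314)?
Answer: -2097 + √1778 ≈ -2054.8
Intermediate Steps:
(-11275 + 9178) + √(-12536 + 14314) = -2097 + √1778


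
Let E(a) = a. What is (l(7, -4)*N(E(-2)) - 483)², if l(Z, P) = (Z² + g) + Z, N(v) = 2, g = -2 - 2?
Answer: 143641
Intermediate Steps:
g = -4
l(Z, P) = -4 + Z + Z² (l(Z, P) = (Z² - 4) + Z = (-4 + Z²) + Z = -4 + Z + Z²)
(l(7, -4)*N(E(-2)) - 483)² = ((-4 + 7 + 7²)*2 - 483)² = ((-4 + 7 + 49)*2 - 483)² = (52*2 - 483)² = (104 - 483)² = (-379)² = 143641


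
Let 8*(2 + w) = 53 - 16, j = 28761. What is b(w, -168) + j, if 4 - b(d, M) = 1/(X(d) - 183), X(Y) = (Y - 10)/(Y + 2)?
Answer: 196464987/6830 ≈ 28765.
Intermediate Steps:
w = 21/8 (w = -2 + (53 - 16)/8 = -2 + (⅛)*37 = -2 + 37/8 = 21/8 ≈ 2.6250)
X(Y) = (-10 + Y)/(2 + Y)
b(d, M) = 4 - 1/(-183 + (-10 + d)/(2 + d)) (b(d, M) = 4 - 1/((-10 + d)/(2 + d) - 183) = 4 - 1/(-183 + (-10 + d)/(2 + d)))
b(w, -168) + j = 3*(502 + 243*(21/8))/(2*(188 + 91*(21/8))) + 28761 = 3*(502 + 5103/8)/(2*(188 + 1911/8)) + 28761 = (3/2)*(9119/8)/(3415/8) + 28761 = (3/2)*(8/3415)*(9119/8) + 28761 = 27357/6830 + 28761 = 196464987/6830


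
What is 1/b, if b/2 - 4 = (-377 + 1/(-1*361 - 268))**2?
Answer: 395641/112468233040 ≈ 3.5178e-6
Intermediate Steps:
b = 112468233040/395641 (b = 8 + 2*(-377 + 1/(-1*361 - 268))**2 = 8 + 2*(-377 + 1/(-361 - 268))**2 = 8 + 2*(-377 + 1/(-629))**2 = 8 + 2*(-377 - 1/629)**2 = 8 + 2*(-237134/629)**2 = 8 + 2*(56232533956/395641) = 8 + 112465067912/395641 = 112468233040/395641 ≈ 2.8427e+5)
1/b = 1/(112468233040/395641) = 395641/112468233040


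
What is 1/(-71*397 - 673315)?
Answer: -1/701502 ≈ -1.4255e-6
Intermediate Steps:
1/(-71*397 - 673315) = 1/(-28187 - 673315) = 1/(-701502) = -1/701502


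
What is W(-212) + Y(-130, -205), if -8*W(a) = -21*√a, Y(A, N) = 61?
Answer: 61 + 21*I*√53/4 ≈ 61.0 + 38.221*I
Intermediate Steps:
W(a) = 21*√a/8 (W(a) = -(-21)*√a/8 = 21*√a/8)
W(-212) + Y(-130, -205) = 21*√(-212)/8 + 61 = 21*(2*I*√53)/8 + 61 = 21*I*√53/4 + 61 = 61 + 21*I*√53/4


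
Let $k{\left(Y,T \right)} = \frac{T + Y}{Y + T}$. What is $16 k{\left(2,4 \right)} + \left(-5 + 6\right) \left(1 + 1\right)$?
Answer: $18$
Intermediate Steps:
$k{\left(Y,T \right)} = 1$ ($k{\left(Y,T \right)} = \frac{T + Y}{T + Y} = 1$)
$16 k{\left(2,4 \right)} + \left(-5 + 6\right) \left(1 + 1\right) = 16 \cdot 1 + \left(-5 + 6\right) \left(1 + 1\right) = 16 + 1 \cdot 2 = 16 + 2 = 18$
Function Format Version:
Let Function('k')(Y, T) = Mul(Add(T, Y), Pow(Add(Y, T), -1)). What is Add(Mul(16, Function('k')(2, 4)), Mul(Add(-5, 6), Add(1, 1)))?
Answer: 18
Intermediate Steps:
Function('k')(Y, T) = 1 (Function('k')(Y, T) = Mul(Add(T, Y), Pow(Add(T, Y), -1)) = 1)
Add(Mul(16, Function('k')(2, 4)), Mul(Add(-5, 6), Add(1, 1))) = Add(Mul(16, 1), Mul(Add(-5, 6), Add(1, 1))) = Add(16, Mul(1, 2)) = Add(16, 2) = 18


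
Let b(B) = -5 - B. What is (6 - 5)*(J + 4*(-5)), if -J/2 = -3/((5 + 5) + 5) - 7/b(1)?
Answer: -329/15 ≈ -21.933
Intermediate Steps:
J = -29/15 (J = -2*(-3/((5 + 5) + 5) - 7/(-5 - 1*1)) = -2*(-3/(10 + 5) - 7/(-5 - 1)) = -2*(-3/15 - 7/(-6)) = -2*(-3*1/15 - 7*(-1/6)) = -2*(-1/5 + 7/6) = -2*29/30 = -29/15 ≈ -1.9333)
(6 - 5)*(J + 4*(-5)) = (6 - 5)*(-29/15 + 4*(-5)) = 1*(-29/15 - 20) = 1*(-329/15) = -329/15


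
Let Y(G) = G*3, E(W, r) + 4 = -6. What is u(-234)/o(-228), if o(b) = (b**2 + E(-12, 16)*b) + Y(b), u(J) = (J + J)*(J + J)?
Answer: 18252/4465 ≈ 4.0878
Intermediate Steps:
u(J) = 4*J**2 (u(J) = (2*J)*(2*J) = 4*J**2)
E(W, r) = -10 (E(W, r) = -4 - 6 = -10)
Y(G) = 3*G
o(b) = b**2 - 7*b (o(b) = (b**2 - 10*b) + 3*b = b**2 - 7*b)
u(-234)/o(-228) = (4*(-234)**2)/((-228*(-7 - 228))) = (4*54756)/((-228*(-235))) = 219024/53580 = 219024*(1/53580) = 18252/4465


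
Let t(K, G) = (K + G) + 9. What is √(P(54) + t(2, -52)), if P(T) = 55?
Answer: √14 ≈ 3.7417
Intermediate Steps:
t(K, G) = 9 + G + K (t(K, G) = (G + K) + 9 = 9 + G + K)
√(P(54) + t(2, -52)) = √(55 + (9 - 52 + 2)) = √(55 - 41) = √14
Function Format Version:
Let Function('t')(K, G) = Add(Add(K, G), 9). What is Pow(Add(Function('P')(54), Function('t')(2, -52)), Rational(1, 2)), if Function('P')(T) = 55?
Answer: Pow(14, Rational(1, 2)) ≈ 3.7417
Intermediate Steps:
Function('t')(K, G) = Add(9, G, K) (Function('t')(K, G) = Add(Add(G, K), 9) = Add(9, G, K))
Pow(Add(Function('P')(54), Function('t')(2, -52)), Rational(1, 2)) = Pow(Add(55, Add(9, -52, 2)), Rational(1, 2)) = Pow(Add(55, -41), Rational(1, 2)) = Pow(14, Rational(1, 2))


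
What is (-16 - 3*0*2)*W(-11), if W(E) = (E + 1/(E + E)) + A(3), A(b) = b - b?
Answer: 1944/11 ≈ 176.73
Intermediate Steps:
A(b) = 0
W(E) = E + 1/(2*E) (W(E) = (E + 1/(E + E)) + 0 = (E + 1/(2*E)) + 0 = E + 1/(2*E))
(-16 - 3*0*2)*W(-11) = (-16 - 3*0*2)*(-11 + (1/2)/(-11)) = (-16 + 0*2)*(-11 + (1/2)*(-1/11)) = (-16 + 0)*(-11 - 1/22) = -16*(-243/22) = 1944/11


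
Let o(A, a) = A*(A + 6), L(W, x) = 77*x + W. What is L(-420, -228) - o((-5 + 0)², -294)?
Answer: -18751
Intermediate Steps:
L(W, x) = W + 77*x
o(A, a) = A*(6 + A)
L(-420, -228) - o((-5 + 0)², -294) = (-420 + 77*(-228)) - (-5 + 0)²*(6 + (-5 + 0)²) = (-420 - 17556) - (-5)²*(6 + (-5)²) = -17976 - 25*(6 + 25) = -17976 - 25*31 = -17976 - 1*775 = -17976 - 775 = -18751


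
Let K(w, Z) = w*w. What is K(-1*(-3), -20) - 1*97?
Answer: -88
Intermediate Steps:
K(w, Z) = w²
K(-1*(-3), -20) - 1*97 = (-1*(-3))² - 1*97 = 3² - 97 = 9 - 97 = -88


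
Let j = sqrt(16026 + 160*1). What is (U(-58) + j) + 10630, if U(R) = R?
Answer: 10572 + sqrt(16186) ≈ 10699.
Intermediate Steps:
j = sqrt(16186) (j = sqrt(16026 + 160) = sqrt(16186) ≈ 127.22)
(U(-58) + j) + 10630 = (-58 + sqrt(16186)) + 10630 = 10572 + sqrt(16186)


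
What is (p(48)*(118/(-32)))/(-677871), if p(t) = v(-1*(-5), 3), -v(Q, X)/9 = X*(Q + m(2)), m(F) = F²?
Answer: -1593/1205104 ≈ -0.0013219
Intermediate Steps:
v(Q, X) = -9*X*(4 + Q) (v(Q, X) = -9*X*(Q + 2²) = -9*X*(Q + 4) = -9*X*(4 + Q))
p(t) = -243 (p(t) = -9*3*(4 - 1*(-5)) = -9*3*(4 + 5) = -9*3*9 = -243)
(p(48)*(118/(-32)))/(-677871) = -28674/(-32)/(-677871) = -28674*(-1)/32*(-1/677871) = -243*(-59/16)*(-1/677871) = (14337/16)*(-1/677871) = -1593/1205104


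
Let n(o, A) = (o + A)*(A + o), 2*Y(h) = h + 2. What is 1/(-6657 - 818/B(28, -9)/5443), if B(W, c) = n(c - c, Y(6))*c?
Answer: -391896/2608851263 ≈ -0.00015022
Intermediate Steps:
Y(h) = 1 + h/2 (Y(h) = (h + 2)/2 = (2 + h)/2 = 1 + h/2)
n(o, A) = (A + o)² (n(o, A) = (A + o)*(A + o) = (A + o)²)
B(W, c) = 16*c (B(W, c) = ((1 + (½)*6) + (c - c))²*c = ((1 + 3) + 0)²*c = (4 + 0)²*c = 4²*c = 16*c)
1/(-6657 - 818/B(28, -9)/5443) = 1/(-6657 - 818/(16*(-9))/5443) = 1/(-6657 - 818/(-144)*(1/5443)) = 1/(-6657 - 818*(-1/144)*(1/5443)) = 1/(-6657 + (409/72)*(1/5443)) = 1/(-6657 + 409/391896) = 1/(-2608851263/391896) = -391896/2608851263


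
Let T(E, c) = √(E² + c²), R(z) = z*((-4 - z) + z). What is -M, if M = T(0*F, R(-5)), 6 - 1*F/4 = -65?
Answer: -20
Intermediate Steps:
F = 284 (F = 24 - 4*(-65) = 24 + 260 = 284)
R(z) = -4*z (R(z) = z*(-4) = -4*z)
M = 20 (M = √((0*284)² + (-4*(-5))²) = √(0² + 20²) = √(0 + 400) = √400 = 20)
-M = -1*20 = -20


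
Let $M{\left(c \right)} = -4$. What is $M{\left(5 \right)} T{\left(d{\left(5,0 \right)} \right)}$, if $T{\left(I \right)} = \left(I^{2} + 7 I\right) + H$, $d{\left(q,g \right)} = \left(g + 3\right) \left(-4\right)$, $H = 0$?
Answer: $-240$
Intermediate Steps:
$d{\left(q,g \right)} = -12 - 4 g$ ($d{\left(q,g \right)} = \left(3 + g\right) \left(-4\right) = -12 - 4 g$)
$T{\left(I \right)} = I^{2} + 7 I$ ($T{\left(I \right)} = \left(I^{2} + 7 I\right) + 0 = I^{2} + 7 I$)
$M{\left(5 \right)} T{\left(d{\left(5,0 \right)} \right)} = - 4 \left(-12 - 0\right) \left(7 - 12\right) = - 4 \left(-12 + 0\right) \left(7 + \left(-12 + 0\right)\right) = - 4 \left(- 12 \left(7 - 12\right)\right) = - 4 \left(\left(-12\right) \left(-5\right)\right) = \left(-4\right) 60 = -240$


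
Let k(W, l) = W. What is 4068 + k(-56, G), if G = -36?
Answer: 4012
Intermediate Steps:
4068 + k(-56, G) = 4068 - 56 = 4012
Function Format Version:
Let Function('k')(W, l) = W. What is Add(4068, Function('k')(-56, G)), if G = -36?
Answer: 4012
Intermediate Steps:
Add(4068, Function('k')(-56, G)) = Add(4068, -56) = 4012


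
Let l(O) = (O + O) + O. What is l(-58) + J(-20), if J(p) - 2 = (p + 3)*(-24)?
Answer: 236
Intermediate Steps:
l(O) = 3*O (l(O) = 2*O + O = 3*O)
J(p) = -70 - 24*p (J(p) = 2 + (p + 3)*(-24) = 2 + (3 + p)*(-24) = 2 + (-72 - 24*p) = -70 - 24*p)
l(-58) + J(-20) = 3*(-58) + (-70 - 24*(-20)) = -174 + (-70 + 480) = -174 + 410 = 236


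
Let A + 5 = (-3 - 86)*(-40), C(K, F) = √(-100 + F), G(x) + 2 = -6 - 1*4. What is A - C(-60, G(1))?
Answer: 3555 - 4*I*√7 ≈ 3555.0 - 10.583*I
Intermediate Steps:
G(x) = -12 (G(x) = -2 + (-6 - 1*4) = -2 + (-6 - 4) = -2 - 10 = -12)
A = 3555 (A = -5 + (-3 - 86)*(-40) = -5 - 89*(-40) = -5 + 3560 = 3555)
A - C(-60, G(1)) = 3555 - √(-100 - 12) = 3555 - √(-112) = 3555 - 4*I*√7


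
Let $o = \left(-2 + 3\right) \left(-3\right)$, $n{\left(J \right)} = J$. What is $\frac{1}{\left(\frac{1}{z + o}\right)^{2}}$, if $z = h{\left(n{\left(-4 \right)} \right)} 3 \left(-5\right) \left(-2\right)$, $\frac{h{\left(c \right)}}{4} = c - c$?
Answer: $9$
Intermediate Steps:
$h{\left(c \right)} = 0$ ($h{\left(c \right)} = 4 \left(c - c\right) = 4 \cdot 0 = 0$)
$z = 0$ ($z = 0 \cdot 3 \left(-5\right) \left(-2\right) = 0 \left(-5\right) \left(-2\right) = 0 \left(-2\right) = 0$)
$o = -3$ ($o = 1 \left(-3\right) = -3$)
$\frac{1}{\left(\frac{1}{z + o}\right)^{2}} = \frac{1}{\left(\frac{1}{0 - 3}\right)^{2}} = \frac{1}{\left(\frac{1}{-3}\right)^{2}} = \frac{1}{\left(- \frac{1}{3}\right)^{2}} = \frac{1}{\frac{1}{9}} = 9$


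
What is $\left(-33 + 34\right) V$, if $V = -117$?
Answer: $-117$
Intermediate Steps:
$\left(-33 + 34\right) V = \left(-33 + 34\right) \left(-117\right) = 1 \left(-117\right) = -117$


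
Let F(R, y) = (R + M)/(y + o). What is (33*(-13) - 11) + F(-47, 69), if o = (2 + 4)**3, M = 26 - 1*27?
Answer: -41816/95 ≈ -440.17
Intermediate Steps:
M = -1 (M = 26 - 27 = -1)
o = 216 (o = 6**3 = 216)
F(R, y) = (-1 + R)/(216 + y) (F(R, y) = (R - 1)/(y + 216) = (-1 + R)/(216 + y))
(33*(-13) - 11) + F(-47, 69) = (33*(-13) - 11) + (-1 - 47)/(216 + 69) = (-429 - 11) - 48/285 = -440 + (1/285)*(-48) = -440 - 16/95 = -41816/95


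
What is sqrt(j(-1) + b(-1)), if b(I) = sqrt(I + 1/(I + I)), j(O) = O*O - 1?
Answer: (-3)**(1/4)*2**(3/4)/2 ≈ 0.78254 + 0.78254*I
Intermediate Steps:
j(O) = -1 + O**2 (j(O) = O**2 - 1 = -1 + O**2)
b(I) = sqrt(I + 1/(2*I))
sqrt(j(-1) + b(-1)) = sqrt((-1 + (-1)**2) + sqrt(2/(-1) + 4*(-1))/2) = sqrt((-1 + 1) + sqrt(2*(-1) - 4)/2) = sqrt(0 + sqrt(-2 - 4)/2) = sqrt(0 + sqrt(-6)/2) = sqrt(0 + (I*sqrt(6))/2) = sqrt(0 + I*sqrt(6)/2) = sqrt(I*sqrt(6)/2) = 2**(3/4)*3**(1/4)*sqrt(I)/2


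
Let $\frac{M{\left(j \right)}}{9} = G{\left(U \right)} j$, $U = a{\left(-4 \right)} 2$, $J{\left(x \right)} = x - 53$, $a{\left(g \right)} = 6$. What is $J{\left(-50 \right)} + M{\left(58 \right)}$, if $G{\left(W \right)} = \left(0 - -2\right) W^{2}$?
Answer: $150233$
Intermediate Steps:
$J{\left(x \right)} = -53 + x$
$U = 12$ ($U = 6 \cdot 2 = 12$)
$G{\left(W \right)} = 2 W^{2}$ ($G{\left(W \right)} = \left(0 + 2\right) W^{2} = 2 W^{2}$)
$M{\left(j \right)} = 2592 j$ ($M{\left(j \right)} = 9 \cdot 2 \cdot 12^{2} j = 9 \cdot 2 \cdot 144 j = 9 \cdot 288 j = 2592 j$)
$J{\left(-50 \right)} + M{\left(58 \right)} = \left(-53 - 50\right) + 2592 \cdot 58 = -103 + 150336 = 150233$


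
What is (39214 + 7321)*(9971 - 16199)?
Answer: -289819980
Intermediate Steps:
(39214 + 7321)*(9971 - 16199) = 46535*(-6228) = -289819980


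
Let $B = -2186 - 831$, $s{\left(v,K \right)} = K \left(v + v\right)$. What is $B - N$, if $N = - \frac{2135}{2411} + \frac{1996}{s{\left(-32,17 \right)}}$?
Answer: $- \frac{1976740655}{655792} \approx -3014.3$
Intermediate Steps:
$s{\left(v,K \right)} = 2 K v$ ($s{\left(v,K \right)} = K 2 v = 2 K v$)
$B = -3017$ ($B = -2186 - 831 = -3017$)
$N = - \frac{1783809}{655792}$ ($N = - \frac{2135}{2411} + \frac{1996}{2 \cdot 17 \left(-32\right)} = \left(-2135\right) \frac{1}{2411} + \frac{1996}{-1088} = - \frac{2135}{2411} + 1996 \left(- \frac{1}{1088}\right) = - \frac{2135}{2411} - \frac{499}{272} = - \frac{1783809}{655792} \approx -2.7201$)
$B - N = -3017 - - \frac{1783809}{655792} = -3017 + \frac{1783809}{655792} = - \frac{1976740655}{655792}$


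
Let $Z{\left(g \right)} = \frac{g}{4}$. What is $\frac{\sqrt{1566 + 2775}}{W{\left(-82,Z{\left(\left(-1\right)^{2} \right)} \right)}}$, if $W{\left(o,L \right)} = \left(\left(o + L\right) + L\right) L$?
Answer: $- \frac{8 \sqrt{4341}}{163} \approx -3.2337$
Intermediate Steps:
$Z{\left(g \right)} = \frac{g}{4}$ ($Z{\left(g \right)} = g \frac{1}{4} = \frac{g}{4}$)
$W{\left(o,L \right)} = L \left(o + 2 L\right)$ ($W{\left(o,L \right)} = \left(\left(L + o\right) + L\right) L = \left(o + 2 L\right) L = L \left(o + 2 L\right)$)
$\frac{\sqrt{1566 + 2775}}{W{\left(-82,Z{\left(\left(-1\right)^{2} \right)} \right)}} = \frac{\sqrt{1566 + 2775}}{\frac{\left(-1\right)^{2}}{4} \left(-82 + 2 \frac{\left(-1\right)^{2}}{4}\right)} = \frac{\sqrt{4341}}{\frac{1}{4} \cdot 1 \left(-82 + 2 \cdot \frac{1}{4} \cdot 1\right)} = \frac{\sqrt{4341}}{\frac{1}{4} \left(-82 + 2 \cdot \frac{1}{4}\right)} = \frac{\sqrt{4341}}{\frac{1}{4} \left(-82 + \frac{1}{2}\right)} = \frac{\sqrt{4341}}{\frac{1}{4} \left(- \frac{163}{2}\right)} = \frac{\sqrt{4341}}{- \frac{163}{8}} = \sqrt{4341} \left(- \frac{8}{163}\right) = - \frac{8 \sqrt{4341}}{163}$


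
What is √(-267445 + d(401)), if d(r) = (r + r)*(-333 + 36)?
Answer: I*√505639 ≈ 711.08*I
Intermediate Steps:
d(r) = -594*r (d(r) = (2*r)*(-297) = -594*r)
√(-267445 + d(401)) = √(-267445 - 594*401) = √(-267445 - 238194) = √(-505639) = I*√505639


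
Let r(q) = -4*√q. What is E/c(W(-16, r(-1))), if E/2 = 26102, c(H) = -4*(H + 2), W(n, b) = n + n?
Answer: 13051/30 ≈ 435.03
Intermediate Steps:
W(n, b) = 2*n
c(H) = -8 - 4*H (c(H) = -4*(2 + H) = -8 - 4*H)
E = 52204 (E = 2*26102 = 52204)
E/c(W(-16, r(-1))) = 52204/(-8 - 8*(-16)) = 52204/(-8 - 4*(-32)) = 52204/(-8 + 128) = 52204/120 = 52204*(1/120) = 13051/30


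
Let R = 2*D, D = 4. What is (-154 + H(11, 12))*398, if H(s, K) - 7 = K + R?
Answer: -50546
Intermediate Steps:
R = 8 (R = 2*4 = 8)
H(s, K) = 15 + K (H(s, K) = 7 + (K + 8) = 7 + (8 + K) = 15 + K)
(-154 + H(11, 12))*398 = (-154 + (15 + 12))*398 = (-154 + 27)*398 = -127*398 = -50546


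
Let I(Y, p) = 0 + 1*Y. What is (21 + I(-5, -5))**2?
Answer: 256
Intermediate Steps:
I(Y, p) = Y (I(Y, p) = 0 + Y = Y)
(21 + I(-5, -5))**2 = (21 - 5)**2 = 16**2 = 256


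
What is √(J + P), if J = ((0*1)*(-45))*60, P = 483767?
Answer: √483767 ≈ 695.53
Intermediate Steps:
J = 0 (J = (0*(-45))*60 = 0*60 = 0)
√(J + P) = √(0 + 483767) = √483767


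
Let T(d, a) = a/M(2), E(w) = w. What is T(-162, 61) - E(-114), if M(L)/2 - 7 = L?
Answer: 2113/18 ≈ 117.39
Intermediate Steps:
M(L) = 14 + 2*L
T(d, a) = a/18 (T(d, a) = a/(14 + 2*2) = a/(14 + 4) = a/18)
T(-162, 61) - E(-114) = (1/18)*61 - 1*(-114) = 61/18 + 114 = 2113/18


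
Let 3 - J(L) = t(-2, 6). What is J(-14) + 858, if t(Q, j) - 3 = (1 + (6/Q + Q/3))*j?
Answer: 874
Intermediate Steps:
t(Q, j) = 3 + j*(1 + 6/Q + Q/3) (t(Q, j) = 3 + (1 + (6/Q + Q/3))*j = 3 + (1 + 6/Q + Q/3)*j = 3 + j*(1 + 6/Q + Q/3))
J(L) = 16 (J(L) = 3 - (3 + 6 + 6*6/(-2) + (1/3)*(-2)*6) = 3 - (3 + 6 + 6*6*(-1/2) - 4) = 3 - (3 + 6 - 18 - 4) = 3 - 1*(-13) = 3 + 13 = 16)
J(-14) + 858 = 16 + 858 = 874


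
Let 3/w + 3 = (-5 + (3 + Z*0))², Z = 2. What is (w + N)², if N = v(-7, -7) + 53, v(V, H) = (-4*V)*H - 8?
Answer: 21904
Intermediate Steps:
v(V, H) = -8 - 4*H*V (v(V, H) = -4*H*V - 8 = -8 - 4*H*V)
w = 3 (w = 3/(-3 + (-5 + (3 + 2*0))²) = 3/(-3 + (-5 + (3 + 0))²) = 3/(-3 + (-5 + 3)²) = 3/(-3 + (-2)²) = 3/(-3 + 4) = 3/1 = 3*1 = 3)
N = -151 (N = (-8 - 4*(-7)*(-7)) + 53 = (-8 - 196) + 53 = -204 + 53 = -151)
(w + N)² = (3 - 151)² = (-148)² = 21904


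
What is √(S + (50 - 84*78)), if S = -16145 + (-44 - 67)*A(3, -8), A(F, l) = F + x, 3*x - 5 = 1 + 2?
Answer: 46*I*√11 ≈ 152.56*I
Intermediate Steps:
x = 8/3 (x = 5/3 + (1 + 2)/3 = 5/3 + (⅓)*3 = 5/3 + 1 = 8/3 ≈ 2.6667)
A(F, l) = 8/3 + F (A(F, l) = F + 8/3 = 8/3 + F)
S = -16774 (S = -16145 + (-44 - 67)*(8/3 + 3) = -16145 - 111*17/3 = -16145 - 629 = -16774)
√(S + (50 - 84*78)) = √(-16774 + (50 - 84*78)) = √(-16774 + (50 - 6552)) = √(-16774 - 6502) = √(-23276) = 46*I*√11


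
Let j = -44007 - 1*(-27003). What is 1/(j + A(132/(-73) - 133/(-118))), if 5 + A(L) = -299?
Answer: -1/17308 ≈ -5.7777e-5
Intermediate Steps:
A(L) = -304 (A(L) = -5 - 299 = -304)
j = -17004 (j = -44007 + 27003 = -17004)
1/(j + A(132/(-73) - 133/(-118))) = 1/(-17004 - 304) = 1/(-17308) = -1/17308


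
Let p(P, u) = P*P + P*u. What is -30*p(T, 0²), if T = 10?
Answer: -3000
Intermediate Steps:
p(P, u) = P² + P*u
-30*p(T, 0²) = -300*(10 + 0²) = -300*(10 + 0) = -300*10 = -30*100 = -3000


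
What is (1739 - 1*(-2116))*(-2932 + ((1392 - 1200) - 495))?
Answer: -12470925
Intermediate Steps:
(1739 - 1*(-2116))*(-2932 + ((1392 - 1200) - 495)) = (1739 + 2116)*(-2932 + (192 - 495)) = 3855*(-2932 - 303) = 3855*(-3235) = -12470925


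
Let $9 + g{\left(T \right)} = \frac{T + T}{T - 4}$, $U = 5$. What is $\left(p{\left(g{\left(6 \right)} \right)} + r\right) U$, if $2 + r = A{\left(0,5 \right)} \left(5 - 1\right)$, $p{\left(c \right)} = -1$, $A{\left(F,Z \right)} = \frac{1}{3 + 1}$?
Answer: $-10$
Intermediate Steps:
$A{\left(F,Z \right)} = \frac{1}{4}$
$g{\left(T \right)} = -9 + \frac{2 T}{-4 + T}$ ($g{\left(T \right)} = -9 + \frac{T + T}{T - 4} = -9 + \frac{2 T}{-4 + T}$)
$r = -1$ ($r = -2 + \frac{5 - 1}{4} = -2 + \frac{1}{4} \cdot 4 = -2 + 1 = -1$)
$\left(p{\left(g{\left(6 \right)} \right)} + r\right) U = \left(-1 - 1\right) 5 = \left(-2\right) 5 = -10$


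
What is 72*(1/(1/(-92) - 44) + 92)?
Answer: 26813952/4049 ≈ 6622.4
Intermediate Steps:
72*(1/(1/(-92) - 44) + 92) = 72*(1/(-1/92 - 44) + 92) = 72*(1/(-4049/92) + 92) = 72*(-92/4049 + 92) = 72*(372416/4049) = 26813952/4049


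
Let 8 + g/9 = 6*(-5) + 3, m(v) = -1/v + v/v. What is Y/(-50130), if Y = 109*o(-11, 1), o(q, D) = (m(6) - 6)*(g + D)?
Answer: -530503/150390 ≈ -3.5275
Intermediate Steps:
m(v) = 1 - 1/v (m(v) = -1/v + 1 = 1 - 1/v)
g = -315 (g = -72 + 9*(6*(-5) + 3) = -72 + 9*(-30 + 3) = -72 + 9*(-27) = -72 - 243 = -315)
o(q, D) = 3255/2 - 31*D/6 (o(q, D) = ((-1 + 6)/6 - 6)*(-315 + D) = ((⅙)*5 - 6)*(-315 + D) = (⅚ - 6)*(-315 + D) = -31*(-315 + D)/6 = 3255/2 - 31*D/6)
Y = 530503/3 (Y = 109*(3255/2 - 31/6*1) = 109*(3255/2 - 31/6) = 109*(4867/3) = 530503/3 ≈ 1.7683e+5)
Y/(-50130) = (530503/3)/(-50130) = (530503/3)*(-1/50130) = -530503/150390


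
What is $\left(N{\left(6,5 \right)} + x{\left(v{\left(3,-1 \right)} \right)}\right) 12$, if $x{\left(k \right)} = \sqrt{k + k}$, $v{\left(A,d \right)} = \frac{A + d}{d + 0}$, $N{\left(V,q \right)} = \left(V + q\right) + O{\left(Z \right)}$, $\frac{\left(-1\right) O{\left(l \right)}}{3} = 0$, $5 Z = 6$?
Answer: $132 + 24 i \approx 132.0 + 24.0 i$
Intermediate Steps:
$Z = \frac{6}{5}$ ($Z = \frac{1}{5} \cdot 6 = \frac{6}{5} \approx 1.2$)
$O{\left(l \right)} = 0$ ($O{\left(l \right)} = \left(-3\right) 0 = 0$)
$N{\left(V,q \right)} = V + q$ ($N{\left(V,q \right)} = \left(V + q\right) + 0 = V + q$)
$v{\left(A,d \right)} = \frac{A + d}{d}$
$x{\left(k \right)} = \sqrt{2} \sqrt{k}$ ($x{\left(k \right)} = \sqrt{2 k} = \sqrt{2} \sqrt{k}$)
$\left(N{\left(6,5 \right)} + x{\left(v{\left(3,-1 \right)} \right)}\right) 12 = \left(\left(6 + 5\right) + \sqrt{2} \sqrt{\frac{3 - 1}{-1}}\right) 12 = \left(11 + \sqrt{2} \sqrt{\left(-1\right) 2}\right) 12 = \left(11 + \sqrt{2} \sqrt{-2}\right) 12 = \left(11 + \sqrt{2} i \sqrt{2}\right) 12 = \left(11 + 2 i\right) 12 = 132 + 24 i$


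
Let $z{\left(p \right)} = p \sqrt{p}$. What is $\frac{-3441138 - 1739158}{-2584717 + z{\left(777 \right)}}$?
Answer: $\frac{1673699892029}{835036609082} + \frac{503136249 \sqrt{777}}{835036609082} \approx 2.0211$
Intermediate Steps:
$z{\left(p \right)} = p^{\frac{3}{2}}$
$\frac{-3441138 - 1739158}{-2584717 + z{\left(777 \right)}} = \frac{-3441138 - 1739158}{-2584717 + 777^{\frac{3}{2}}} = - \frac{5180296}{-2584717 + 777 \sqrt{777}}$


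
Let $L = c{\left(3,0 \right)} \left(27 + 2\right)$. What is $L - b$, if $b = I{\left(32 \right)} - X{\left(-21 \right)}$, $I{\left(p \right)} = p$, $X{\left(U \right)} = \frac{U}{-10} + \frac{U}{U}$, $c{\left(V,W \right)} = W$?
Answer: $- \frac{289}{10} \approx -28.9$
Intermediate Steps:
$X{\left(U \right)} = 1 - \frac{U}{10}$ ($X{\left(U \right)} = U \left(- \frac{1}{10}\right) + 1 = - \frac{U}{10} + 1 = 1 - \frac{U}{10}$)
$L = 0$ ($L = 0 \left(27 + 2\right) = 0 \cdot 29 = 0$)
$b = \frac{289}{10}$ ($b = 32 - \left(1 - - \frac{21}{10}\right) = 32 - \left(1 + \frac{21}{10}\right) = 32 - \frac{31}{10} = \frac{289}{10} \approx 28.9$)
$L - b = 0 - \frac{289}{10} = - \frac{289}{10}$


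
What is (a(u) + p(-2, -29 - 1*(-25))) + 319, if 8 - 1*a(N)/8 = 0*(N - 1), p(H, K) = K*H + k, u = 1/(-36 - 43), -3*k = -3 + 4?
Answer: 1172/3 ≈ 390.67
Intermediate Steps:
k = -⅓ (k = -(-3 + 4)/3 = -⅓*1 = -⅓ ≈ -0.33333)
u = -1/79 (u = 1/(-79) = -1/79 ≈ -0.012658)
p(H, K) = -⅓ + H*K (p(H, K) = K*H - ⅓ = H*K - ⅓ = -⅓ + H*K)
a(N) = 64 (a(N) = 64 - 0*(N - 1) = 64 - 0*(-1 + N) = 64 - 8*0 = 64 + 0 = 64)
(a(u) + p(-2, -29 - 1*(-25))) + 319 = (64 + (-⅓ - 2*(-29 - 1*(-25)))) + 319 = (64 + (-⅓ - 2*(-29 + 25))) + 319 = (64 + (-⅓ - 2*(-4))) + 319 = (64 + (-⅓ + 8)) + 319 = (64 + 23/3) + 319 = 215/3 + 319 = 1172/3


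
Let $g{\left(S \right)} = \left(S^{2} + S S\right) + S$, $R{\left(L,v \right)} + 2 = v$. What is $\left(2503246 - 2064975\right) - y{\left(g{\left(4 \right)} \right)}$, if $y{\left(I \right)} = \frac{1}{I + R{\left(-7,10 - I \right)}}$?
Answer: $\frac{3506167}{8} \approx 4.3827 \cdot 10^{5}$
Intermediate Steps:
$R{\left(L,v \right)} = -2 + v$
$g{\left(S \right)} = S + 2 S^{2}$ ($g{\left(S \right)} = \left(S^{2} + S^{2}\right) + S = 2 S^{2} + S = S + 2 S^{2}$)
$y{\left(I \right)} = \frac{1}{8}$ ($y{\left(I \right)} = \frac{1}{I - \left(-8 + I\right)} = \frac{1}{8}$)
$\left(2503246 - 2064975\right) - y{\left(g{\left(4 \right)} \right)} = \left(2503246 - 2064975\right) - \frac{1}{8} = 438271 - \frac{1}{8} = \frac{3506167}{8}$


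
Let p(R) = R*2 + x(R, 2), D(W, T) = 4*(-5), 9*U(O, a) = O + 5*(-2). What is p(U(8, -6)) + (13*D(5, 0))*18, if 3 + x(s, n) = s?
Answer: -14051/3 ≈ -4683.7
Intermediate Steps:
x(s, n) = -3 + s
U(O, a) = -10/9 + O/9 (U(O, a) = (O + 5*(-2))/9 = (O - 10)/9 = (-10 + O)/9 = -10/9 + O/9)
D(W, T) = -20
p(R) = -3 + 3*R (p(R) = R*2 + (-3 + R) = 2*R + (-3 + R) = -3 + 3*R)
p(U(8, -6)) + (13*D(5, 0))*18 = (-3 + 3*(-10/9 + (1/9)*8)) + (13*(-20))*18 = (-3 + 3*(-10/9 + 8/9)) - 260*18 = (-3 + 3*(-2/9)) - 4680 = (-3 - 2/3) - 4680 = -11/3 - 4680 = -14051/3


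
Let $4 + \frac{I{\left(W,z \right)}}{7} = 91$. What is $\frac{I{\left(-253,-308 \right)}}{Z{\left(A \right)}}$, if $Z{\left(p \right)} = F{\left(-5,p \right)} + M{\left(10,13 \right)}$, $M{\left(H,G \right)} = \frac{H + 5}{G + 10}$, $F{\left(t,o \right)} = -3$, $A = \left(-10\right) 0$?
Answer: $- \frac{4669}{18} \approx -259.39$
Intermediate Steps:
$I{\left(W,z \right)} = 609$ ($I{\left(W,z \right)} = -28 + 7 \cdot 91 = -28 + 637 = 609$)
$A = 0$
$M{\left(H,G \right)} = \frac{5 + H}{10 + G}$
$Z{\left(p \right)} = - \frac{54}{23}$ ($Z{\left(p \right)} = -3 + \frac{5 + 10}{10 + 13} = -3 + \frac{1}{23} \cdot 15 = -3 + \frac{15}{23} = - \frac{54}{23}$)
$\frac{I{\left(-253,-308 \right)}}{Z{\left(A \right)}} = \frac{609}{- \frac{54}{23}} = 609 \left(- \frac{23}{54}\right) = - \frac{4669}{18}$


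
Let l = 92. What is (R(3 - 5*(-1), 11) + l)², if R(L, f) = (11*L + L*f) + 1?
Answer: 72361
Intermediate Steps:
R(L, f) = 1 + 11*L + L*f
(R(3 - 5*(-1), 11) + l)² = ((1 + 11*(3 - 5*(-1)) + (3 - 5*(-1))*11) + 92)² = ((1 + 11*(3 + 5) + (3 + 5)*11) + 92)² = ((1 + 11*8 + 8*11) + 92)² = ((1 + 88 + 88) + 92)² = (177 + 92)² = 269² = 72361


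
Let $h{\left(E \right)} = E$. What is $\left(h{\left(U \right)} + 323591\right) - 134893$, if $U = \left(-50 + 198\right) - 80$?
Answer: $188766$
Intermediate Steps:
$U = 68$ ($U = 148 - 80 = 68$)
$\left(h{\left(U \right)} + 323591\right) - 134893 = \left(68 + 323591\right) - 134893 = 323659 - 134893 = 188766$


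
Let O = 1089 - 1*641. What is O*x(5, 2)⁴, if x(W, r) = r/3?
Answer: 7168/81 ≈ 88.494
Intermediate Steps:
x(W, r) = r/3 (x(W, r) = r*(⅓) = r/3)
O = 448 (O = 1089 - 641 = 448)
O*x(5, 2)⁴ = 448*((⅓)*2)⁴ = 448*(⅔)⁴ = 448*(16/81) = 7168/81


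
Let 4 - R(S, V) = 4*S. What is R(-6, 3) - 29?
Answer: -1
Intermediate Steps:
R(S, V) = 4 - 4*S
R(-6, 3) - 29 = (4 - 4*(-6)) - 29 = (4 + 24) - 29 = 28 - 29 = -1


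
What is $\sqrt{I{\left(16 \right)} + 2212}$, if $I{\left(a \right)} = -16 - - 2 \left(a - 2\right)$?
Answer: $4 \sqrt{139} \approx 47.159$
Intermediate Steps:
$I{\left(a \right)} = -20 + 2 a$ ($I{\left(a \right)} = -16 - - 2 \left(-2 + a\right) = -16 - \left(4 - 2 a\right) = -16 + \left(-4 + 2 a\right) = -20 + 2 a$)
$\sqrt{I{\left(16 \right)} + 2212} = \sqrt{\left(-20 + 2 \cdot 16\right) + 2212} = \sqrt{\left(-20 + 32\right) + 2212} = \sqrt{12 + 2212} = \sqrt{2224} = 4 \sqrt{139}$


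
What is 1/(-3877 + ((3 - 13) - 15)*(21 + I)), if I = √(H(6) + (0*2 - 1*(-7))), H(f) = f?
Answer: -4402/19369479 + 25*√13/19369479 ≈ -0.00022261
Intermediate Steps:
I = √13 (I = √(6 + (0*2 - 1*(-7))) = √(6 + (0 + 7)) = √(6 + 7) = √13 ≈ 3.6056)
1/(-3877 + ((3 - 13) - 15)*(21 + I)) = 1/(-3877 + ((3 - 13) - 15)*(21 + √13)) = 1/(-3877 + (-10 - 15)*(21 + √13)) = 1/(-3877 - 25*(21 + √13)) = 1/(-3877 + (-525 - 25*√13)) = 1/(-4402 - 25*√13)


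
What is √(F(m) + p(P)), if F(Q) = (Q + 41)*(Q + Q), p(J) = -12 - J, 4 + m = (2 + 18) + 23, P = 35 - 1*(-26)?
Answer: √6167 ≈ 78.530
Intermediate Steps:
P = 61 (P = 35 + 26 = 61)
m = 39 (m = -4 + ((2 + 18) + 23) = -4 + (20 + 23) = -4 + 43 = 39)
F(Q) = 2*Q*(41 + Q) (F(Q) = (41 + Q)*(2*Q) = 2*Q*(41 + Q))
√(F(m) + p(P)) = √(2*39*(41 + 39) + (-12 - 1*61)) = √(2*39*80 + (-12 - 61)) = √(6240 - 73) = √6167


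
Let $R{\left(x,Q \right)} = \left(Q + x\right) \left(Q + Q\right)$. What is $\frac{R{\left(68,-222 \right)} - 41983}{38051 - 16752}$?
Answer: $\frac{26393}{21299} \approx 1.2392$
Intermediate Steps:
$R{\left(x,Q \right)} = 2 Q \left(Q + x\right)$ ($R{\left(x,Q \right)} = \left(Q + x\right) 2 Q = 2 Q \left(Q + x\right)$)
$\frac{R{\left(68,-222 \right)} - 41983}{38051 - 16752} = \frac{2 \left(-222\right) \left(-222 + 68\right) - 41983}{38051 - 16752} = \frac{2 \left(-222\right) \left(-154\right) - 41983}{21299} = \left(68376 - 41983\right) \frac{1}{21299} = 26393 \cdot \frac{1}{21299} = \frac{26393}{21299}$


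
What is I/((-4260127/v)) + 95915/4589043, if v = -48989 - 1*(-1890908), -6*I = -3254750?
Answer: -97557608043843860/415955446563 ≈ -2.3454e+5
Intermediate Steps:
I = 1627375/3 (I = -⅙*(-3254750) = 1627375/3 ≈ 5.4246e+5)
v = 1841919 (v = -48989 + 1890908 = 1841919)
I/((-4260127/v)) + 95915/4589043 = 1627375/(3*((-4260127/1841919))) + 95915/4589043 = 1627375/(3*((-4260127*1/1841919))) + 95915*(1/4589043) = 1627375/(3*(-4260127/1841919)) + 95915/4589043 = (1627375/3)*(-1841919/4260127) + 95915/4589043 = -21258815125/90641 + 95915/4589043 = -97557608043843860/415955446563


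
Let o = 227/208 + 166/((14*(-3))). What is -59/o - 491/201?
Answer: 45664085/2511897 ≈ 18.179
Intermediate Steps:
o = -12497/4368 (o = 227*(1/208) + 166/(-42) = 227/208 + 166*(-1/42) = 227/208 - 83/21 = -12497/4368 ≈ -2.8610)
-59/o - 491/201 = -59/(-12497/4368) - 491/201 = -59*(-4368/12497) - 491*1/201 = 257712/12497 - 491/201 = 45664085/2511897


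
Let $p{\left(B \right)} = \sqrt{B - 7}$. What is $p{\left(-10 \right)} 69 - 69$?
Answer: $-69 + 69 i \sqrt{17} \approx -69.0 + 284.49 i$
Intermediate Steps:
$p{\left(B \right)} = \sqrt{-7 + B}$
$p{\left(-10 \right)} 69 - 69 = \sqrt{-7 - 10} \cdot 69 - 69 = \sqrt{-17} \cdot 69 - 69 = i \sqrt{17} \cdot 69 - 69 = 69 i \sqrt{17} - 69 = -69 + 69 i \sqrt{17}$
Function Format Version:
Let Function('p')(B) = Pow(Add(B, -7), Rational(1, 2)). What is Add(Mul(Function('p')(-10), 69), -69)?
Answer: Add(-69, Mul(69, I, Pow(17, Rational(1, 2)))) ≈ Add(-69.000, Mul(284.49, I))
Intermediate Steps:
Function('p')(B) = Pow(Add(-7, B), Rational(1, 2))
Add(Mul(Function('p')(-10), 69), -69) = Add(Mul(Pow(Add(-7, -10), Rational(1, 2)), 69), -69) = Add(Mul(Pow(-17, Rational(1, 2)), 69), -69) = Add(Mul(Mul(I, Pow(17, Rational(1, 2))), 69), -69) = Add(Mul(69, I, Pow(17, Rational(1, 2))), -69) = Add(-69, Mul(69, I, Pow(17, Rational(1, 2))))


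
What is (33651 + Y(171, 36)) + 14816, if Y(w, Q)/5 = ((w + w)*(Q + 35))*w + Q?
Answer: 20809757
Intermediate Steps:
Y(w, Q) = 5*Q + 10*w²*(35 + Q) (Y(w, Q) = 5*(((w + w)*(Q + 35))*w + Q) = 5*(((2*w)*(35 + Q))*w + Q) = 5*((2*w*(35 + Q))*w + Q) = 5*(2*w²*(35 + Q) + Q) = 5*(Q + 2*w²*(35 + Q)) = 5*Q + 10*w²*(35 + Q))
(33651 + Y(171, 36)) + 14816 = (33651 + (5*36 + 350*171² + 10*36*171²)) + 14816 = (33651 + (180 + 350*29241 + 10*36*29241)) + 14816 = (33651 + (180 + 10234350 + 10526760)) + 14816 = (33651 + 20761290) + 14816 = 20794941 + 14816 = 20809757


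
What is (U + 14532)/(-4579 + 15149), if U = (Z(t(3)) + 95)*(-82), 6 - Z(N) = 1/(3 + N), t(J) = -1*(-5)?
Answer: 25041/42280 ≈ 0.59227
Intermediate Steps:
t(J) = 5
Z(N) = 6 - 1/(3 + N)
U = -33087/4 (U = ((17 + 6*5)/(3 + 5) + 95)*(-82) = ((17 + 30)/8 + 95)*(-82) = ((1/8)*47 + 95)*(-82) = (47/8 + 95)*(-82) = (807/8)*(-82) = -33087/4 ≈ -8271.8)
(U + 14532)/(-4579 + 15149) = (-33087/4 + 14532)/(-4579 + 15149) = (25041/4)/10570 = (25041/4)*(1/10570) = 25041/42280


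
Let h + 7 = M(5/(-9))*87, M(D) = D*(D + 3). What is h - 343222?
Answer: -9270373/27 ≈ -3.4335e+5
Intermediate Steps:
M(D) = D*(3 + D)
h = -3379/27 (h = -7 + ((5/(-9))*(3 + 5/(-9)))*87 = -7 + ((5*(-⅑))*(3 + 5*(-⅑)))*87 = -7 - 5*(3 - 5/9)/9*87 = -7 - 5/9*22/9*87 = -7 - 110/81*87 = -7 - 3190/27 = -3379/27 ≈ -125.15)
h - 343222 = -3379/27 - 343222 = -9270373/27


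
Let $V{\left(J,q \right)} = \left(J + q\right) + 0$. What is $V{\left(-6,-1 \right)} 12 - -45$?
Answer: $-39$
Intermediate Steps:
$V{\left(J,q \right)} = J + q$
$V{\left(-6,-1 \right)} 12 - -45 = \left(-6 - 1\right) 12 - -45 = \left(-7\right) 12 + 45 = -84 + 45 = -39$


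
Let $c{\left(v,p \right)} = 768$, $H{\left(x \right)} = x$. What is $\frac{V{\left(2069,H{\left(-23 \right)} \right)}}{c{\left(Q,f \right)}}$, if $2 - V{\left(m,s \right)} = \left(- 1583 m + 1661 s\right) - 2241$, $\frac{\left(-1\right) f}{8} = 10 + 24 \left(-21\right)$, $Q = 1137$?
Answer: $\frac{3315673}{768} \approx 4317.3$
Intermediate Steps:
$f = 3952$ ($f = - 8 \left(10 + 24 \left(-21\right)\right) = - 8 \left(10 - 504\right) = \left(-8\right) \left(-494\right) = 3952$)
$V{\left(m,s \right)} = 2243 - 1661 s + 1583 m$ ($V{\left(m,s \right)} = 2 - \left(\left(- 1583 m + 1661 s\right) - 2241\right) = 2 - \left(-2241 - 1583 m + 1661 s\right) = 2 + \left(2241 - 1661 s + 1583 m\right) = 2243 - 1661 s + 1583 m$)
$\frac{V{\left(2069,H{\left(-23 \right)} \right)}}{c{\left(Q,f \right)}} = \frac{2243 - -38203 + 1583 \cdot 2069}{768} = \left(2243 + 38203 + 3275227\right) \frac{1}{768} = 3315673 \cdot \frac{1}{768} = \frac{3315673}{768}$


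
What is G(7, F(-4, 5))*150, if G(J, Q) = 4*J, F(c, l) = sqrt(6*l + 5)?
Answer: 4200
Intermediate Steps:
F(c, l) = sqrt(5 + 6*l)
G(7, F(-4, 5))*150 = (4*7)*150 = 28*150 = 4200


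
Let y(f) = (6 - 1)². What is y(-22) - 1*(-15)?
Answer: 40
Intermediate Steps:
y(f) = 25 (y(f) = 5² = 25)
y(-22) - 1*(-15) = 25 - 1*(-15) = 25 + 15 = 40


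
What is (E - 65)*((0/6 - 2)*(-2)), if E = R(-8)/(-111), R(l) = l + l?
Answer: -28796/111 ≈ -259.42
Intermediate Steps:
R(l) = 2*l
E = 16/111 (E = (2*(-8))/(-111) = -16*(-1/111) = 16/111 ≈ 0.14414)
(E - 65)*((0/6 - 2)*(-2)) = (16/111 - 65)*((0/6 - 2)*(-2)) = -7199*(0*(⅙) - 2)*(-2)/111 = -7199*(0 - 2)*(-2)/111 = -(-14398)*(-2)/111 = -7199/111*4 = -28796/111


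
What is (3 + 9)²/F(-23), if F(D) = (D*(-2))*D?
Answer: -72/529 ≈ -0.13611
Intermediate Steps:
F(D) = -2*D² (F(D) = (-2*D)*D = -2*D²)
(3 + 9)²/F(-23) = (3 + 9)²/((-2*(-23)²)) = 12²/((-2*529)) = 144/(-1058) = 144*(-1/1058) = -72/529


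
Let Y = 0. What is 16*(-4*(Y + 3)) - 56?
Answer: -248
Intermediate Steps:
16*(-4*(Y + 3)) - 56 = 16*(-4*(0 + 3)) - 56 = 16*(-4*3) - 56 = 16*(-12) - 56 = -192 - 56 = -248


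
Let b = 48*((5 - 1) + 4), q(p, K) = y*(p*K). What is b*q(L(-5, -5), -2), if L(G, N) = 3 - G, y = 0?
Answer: 0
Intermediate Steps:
q(p, K) = 0 (q(p, K) = 0*(p*K) = 0*(K*p) = 0)
b = 384 (b = 48*(4 + 4) = 48*8 = 384)
b*q(L(-5, -5), -2) = 384*0 = 0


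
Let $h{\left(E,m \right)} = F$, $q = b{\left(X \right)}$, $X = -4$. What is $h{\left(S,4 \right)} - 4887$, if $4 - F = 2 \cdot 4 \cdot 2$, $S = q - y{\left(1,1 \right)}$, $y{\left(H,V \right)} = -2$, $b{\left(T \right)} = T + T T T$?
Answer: $-4899$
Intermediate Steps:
$b{\left(T \right)} = T + T^{3}$ ($b{\left(T \right)} = T + T T^{2} = T + T^{3}$)
$q = -68$ ($q = -4 + \left(-4\right)^{3} = -4 - 64 = -68$)
$S = -66$ ($S = -68 - -2 = -68 + 2 = -66$)
$F = -12$ ($F = 4 - 2 \cdot 4 \cdot 2 = 4 - 8 \cdot 2 = 4 - 16 = -12$)
$h{\left(E,m \right)} = -12$
$h{\left(S,4 \right)} - 4887 = -12 - 4887 = -4899$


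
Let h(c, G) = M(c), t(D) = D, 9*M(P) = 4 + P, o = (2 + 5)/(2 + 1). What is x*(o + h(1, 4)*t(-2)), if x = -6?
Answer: -22/3 ≈ -7.3333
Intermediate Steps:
o = 7/3 ≈ 2.3333
M(P) = 4/9 + P/9 (M(P) = (4 + P)/9 = 4/9 + P/9)
h(c, G) = 4/9 + c/9
x*(o + h(1, 4)*t(-2)) = -6*(7/3 + (4/9 + (⅑)*1)*(-2)) = -6*(7/3 + (4/9 + ⅑)*(-2)) = -6*(7/3 + (5/9)*(-2)) = -6*(7/3 - 10/9) = -6*11/9 = -22/3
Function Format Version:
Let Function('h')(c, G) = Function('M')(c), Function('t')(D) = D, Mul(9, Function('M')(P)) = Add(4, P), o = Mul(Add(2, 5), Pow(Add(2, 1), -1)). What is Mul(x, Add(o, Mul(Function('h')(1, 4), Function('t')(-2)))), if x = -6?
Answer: Rational(-22, 3) ≈ -7.3333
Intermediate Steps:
o = Rational(7, 3) (o = Mul(7, Pow(3, -1)) = Mul(7, Rational(1, 3)) = Rational(7, 3) ≈ 2.3333)
Function('M')(P) = Add(Rational(4, 9), Mul(Rational(1, 9), P)) (Function('M')(P) = Mul(Rational(1, 9), Add(4, P)) = Add(Rational(4, 9), Mul(Rational(1, 9), P)))
Function('h')(c, G) = Add(Rational(4, 9), Mul(Rational(1, 9), c))
Mul(x, Add(o, Mul(Function('h')(1, 4), Function('t')(-2)))) = Mul(-6, Add(Rational(7, 3), Mul(Add(Rational(4, 9), Mul(Rational(1, 9), 1)), -2))) = Mul(-6, Add(Rational(7, 3), Mul(Add(Rational(4, 9), Rational(1, 9)), -2))) = Mul(-6, Add(Rational(7, 3), Mul(Rational(5, 9), -2))) = Mul(-6, Add(Rational(7, 3), Rational(-10, 9))) = Mul(-6, Rational(11, 9)) = Rational(-22, 3)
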